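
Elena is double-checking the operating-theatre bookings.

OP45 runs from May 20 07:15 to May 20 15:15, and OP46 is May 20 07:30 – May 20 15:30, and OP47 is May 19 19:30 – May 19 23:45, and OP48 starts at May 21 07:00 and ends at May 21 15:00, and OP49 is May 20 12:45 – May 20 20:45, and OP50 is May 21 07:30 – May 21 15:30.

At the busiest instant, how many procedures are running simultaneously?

Sweep the timeline, counting +1 at each start and −1 at each end (ends before starts at a tie):
May 19 19:30 start OP47 → 1
May 19 23:45 end OP47 → 0
May 20 07:15 start OP45 → 1
May 20 07:30 start OP46 → 2
May 20 12:45 start OP49 → 3
May 20 15:15 end OP45 → 2
May 20 15:30 end OP46 → 1
May 20 20:45 end OP49 → 0
May 21 07:00 start OP48 → 1
May 21 07:30 start OP50 → 2
May 21 15:00 end OP48 → 1
May 21 15:30 end OP50 → 0
Peak is 3, at May 20 12:45 (OP45, OP46, OP49).

3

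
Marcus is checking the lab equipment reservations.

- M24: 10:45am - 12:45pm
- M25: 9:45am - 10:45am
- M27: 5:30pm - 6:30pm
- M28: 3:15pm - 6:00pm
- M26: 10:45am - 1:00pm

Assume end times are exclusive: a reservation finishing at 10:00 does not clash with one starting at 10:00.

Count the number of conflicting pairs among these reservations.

2

Sorted by start: M25, M24, M26, M28, M27.
M24 starts exactly when M25 ends (back-to-back, no overlap); M25 is clear from here.
M26 starts before M24 ends → M24 and M26 overlap.
M28 starts after M24 ends; M24 is clear from here.
M28 starts after M26 ends; M26 is clear from here.
M27 starts before M28 ends → M28 and M27 overlap.
Overlapping pairs: M24 & M26, M27 & M28 — 2 in total.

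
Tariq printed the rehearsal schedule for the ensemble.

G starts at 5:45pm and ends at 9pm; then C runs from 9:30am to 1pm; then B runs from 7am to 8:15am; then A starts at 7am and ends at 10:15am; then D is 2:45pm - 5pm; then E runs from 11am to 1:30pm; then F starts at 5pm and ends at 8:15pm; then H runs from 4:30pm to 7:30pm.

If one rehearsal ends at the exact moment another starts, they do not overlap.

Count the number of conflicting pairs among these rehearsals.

Sorted by start: A, B, C, E, D, H, F, G.
B starts before A ends → A and B overlap.
C starts before A ends → A and C overlap.
E starts after A ends, so A has no further overlaps.
C starts after B ends, so B has no further overlaps.
E starts before C ends → C and E overlap.
D starts after C ends, so C has no further overlaps.
D starts after E ends, so E has no further overlaps.
H starts before D ends → D and H overlap.
F starts exactly when D ends (back-to-back, no overlap), so D has no further overlaps.
F starts before H ends → H and F overlap.
G starts before H ends → H and G overlap.
G starts before F ends → F and G overlap.
Overlapping pairs: A & B, A & C, C & E, D & H, F & G, F & H, G & H — 7 in total.

7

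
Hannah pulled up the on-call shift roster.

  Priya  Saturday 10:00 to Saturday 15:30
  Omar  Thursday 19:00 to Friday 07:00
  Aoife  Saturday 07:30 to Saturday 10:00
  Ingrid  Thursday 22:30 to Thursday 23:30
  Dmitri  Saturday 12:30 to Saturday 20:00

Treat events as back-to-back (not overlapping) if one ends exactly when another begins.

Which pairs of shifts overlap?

Sorted by start: Omar, Ingrid, Aoife, Priya, Dmitri.
Ingrid starts before Omar ends → Omar and Ingrid overlap.
Aoife starts after Omar ends, so nothing later overlaps Omar either.
Aoife starts after Ingrid ends, so nothing later overlaps Ingrid either.
Priya starts exactly when Aoife ends (back-to-back, no overlap), so nothing later overlaps Aoife either.
Dmitri starts before Priya ends → Priya and Dmitri overlap.

Dmitri & Priya, Ingrid & Omar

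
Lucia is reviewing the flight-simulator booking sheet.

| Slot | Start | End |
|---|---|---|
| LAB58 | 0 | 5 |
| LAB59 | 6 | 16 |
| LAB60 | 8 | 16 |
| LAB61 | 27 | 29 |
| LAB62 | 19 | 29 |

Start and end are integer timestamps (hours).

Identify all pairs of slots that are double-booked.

LAB59 & LAB60, LAB61 & LAB62

Sorted by start: LAB58, LAB59, LAB60, LAB62, LAB61.
LAB59 starts after LAB58 ends, so LAB58 has no further overlaps.
LAB60 starts before LAB59 ends → LAB59 and LAB60 overlap.
LAB62 starts after LAB59 ends, so LAB59 has no further overlaps.
LAB62 starts after LAB60 ends, so LAB60 has no further overlaps.
LAB61 starts before LAB62 ends → LAB62 and LAB61 overlap.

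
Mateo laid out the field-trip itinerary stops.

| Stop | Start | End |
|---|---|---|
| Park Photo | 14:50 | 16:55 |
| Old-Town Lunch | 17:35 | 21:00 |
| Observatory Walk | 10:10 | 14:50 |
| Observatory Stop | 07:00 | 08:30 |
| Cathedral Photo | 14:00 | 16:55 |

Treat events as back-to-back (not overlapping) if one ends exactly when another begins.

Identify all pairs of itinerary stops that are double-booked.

Sorted by start: Observatory Stop, Observatory Walk, Cathedral Photo, Park Photo, Old-Town Lunch.
Observatory Walk starts after Observatory Stop ends; Observatory Stop is clear from here.
Cathedral Photo starts before Observatory Walk ends → Observatory Walk and Cathedral Photo overlap.
Park Photo starts exactly when Observatory Walk ends (back-to-back, no overlap); Observatory Walk is clear from here.
Park Photo starts before Cathedral Photo ends → Cathedral Photo and Park Photo overlap.
Old-Town Lunch starts after Cathedral Photo ends.
Old-Town Lunch starts after Park Photo ends.

Cathedral Photo & Observatory Walk, Cathedral Photo & Park Photo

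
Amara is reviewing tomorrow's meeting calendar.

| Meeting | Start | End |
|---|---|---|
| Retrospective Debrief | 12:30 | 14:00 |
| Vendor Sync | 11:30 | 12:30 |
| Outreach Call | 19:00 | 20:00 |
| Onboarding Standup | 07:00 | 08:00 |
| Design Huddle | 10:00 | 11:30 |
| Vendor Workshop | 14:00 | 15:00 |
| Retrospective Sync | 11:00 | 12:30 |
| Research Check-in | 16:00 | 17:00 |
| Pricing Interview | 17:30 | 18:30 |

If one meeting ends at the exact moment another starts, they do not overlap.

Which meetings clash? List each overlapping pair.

Sorted by start: Onboarding Standup, Design Huddle, Retrospective Sync, Vendor Sync, Retrospective Debrief, Vendor Workshop, Research Check-in, Pricing Interview, Outreach Call.
Design Huddle starts after Onboarding Standup ends; Onboarding Standup is clear from here.
Retrospective Sync starts before Design Huddle ends → Design Huddle and Retrospective Sync overlap.
Vendor Sync starts exactly when Design Huddle ends (back-to-back, no overlap); Design Huddle is clear from here.
Vendor Sync starts before Retrospective Sync ends → Retrospective Sync and Vendor Sync overlap.
Retrospective Debrief starts exactly when Retrospective Sync ends (back-to-back, no overlap); Retrospective Sync is clear from here.
Retrospective Debrief starts exactly when Vendor Sync ends (back-to-back, no overlap); Vendor Sync is clear from here.
Vendor Workshop starts exactly when Retrospective Debrief ends (back-to-back, no overlap); Retrospective Debrief is clear from here.
Research Check-in starts after Vendor Workshop ends; Vendor Workshop is clear from here.
Pricing Interview starts after Research Check-in ends; Research Check-in is clear from here.
Outreach Call starts after Pricing Interview ends.

Design Huddle & Retrospective Sync, Retrospective Sync & Vendor Sync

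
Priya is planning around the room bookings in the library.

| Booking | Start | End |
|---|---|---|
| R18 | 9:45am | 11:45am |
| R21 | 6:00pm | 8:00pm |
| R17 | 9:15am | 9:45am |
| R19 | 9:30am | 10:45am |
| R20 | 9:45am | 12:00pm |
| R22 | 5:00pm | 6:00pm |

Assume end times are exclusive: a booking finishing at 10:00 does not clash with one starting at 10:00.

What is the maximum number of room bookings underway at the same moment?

3

Sort all start/end points and keep a running count:
9:15am start R17 → 1
9:30am start R19 → 2
9:45am end R17 → 1
9:45am start R18 → 2
9:45am start R20 → 3
10:45am end R19 → 2
11:45am end R18 → 1
12:00pm end R20 → 0
5:00pm start R22 → 1
6:00pm end R22 → 0
6:00pm start R21 → 1
8:00pm end R21 → 0
Peak is 3, at 9:45am (R18, R19, R20).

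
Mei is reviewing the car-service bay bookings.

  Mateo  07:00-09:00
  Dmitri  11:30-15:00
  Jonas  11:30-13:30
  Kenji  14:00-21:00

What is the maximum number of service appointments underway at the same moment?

2

Sweep the timeline, counting +1 at each start and −1 at each end (ends before starts at a tie):
07:00 start Mateo → 1
09:00 end Mateo → 0
11:30 start Dmitri → 1
11:30 start Jonas → 2
13:30 end Jonas → 1
14:00 start Kenji → 2
15:00 end Dmitri → 1
21:00 end Kenji → 0
Peak is 2, at 11:30 (Dmitri, Jonas).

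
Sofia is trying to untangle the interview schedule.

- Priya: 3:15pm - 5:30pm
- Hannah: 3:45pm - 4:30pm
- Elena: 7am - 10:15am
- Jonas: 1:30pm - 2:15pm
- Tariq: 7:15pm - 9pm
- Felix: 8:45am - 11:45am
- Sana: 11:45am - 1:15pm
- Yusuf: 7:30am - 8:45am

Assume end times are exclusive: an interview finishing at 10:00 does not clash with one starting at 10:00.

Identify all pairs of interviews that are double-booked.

Sorted by start: Elena, Yusuf, Felix, Sana, Jonas, Priya, Hannah, Tariq.
Yusuf starts before Elena ends → Elena and Yusuf overlap.
Felix starts before Elena ends → Elena and Felix overlap.
Sana starts after Elena ends; Elena is clear from here.
Felix starts exactly when Yusuf ends (back-to-back, no overlap); Yusuf is clear from here.
Sana starts exactly when Felix ends (back-to-back, no overlap); Felix is clear from here.
Jonas starts after Sana ends; Sana is clear from here.
Priya starts after Jonas ends; Jonas is clear from here.
Hannah starts before Priya ends → Priya and Hannah overlap.
Tariq starts after Priya ends.
Tariq starts after Hannah ends.

Elena & Felix, Elena & Yusuf, Hannah & Priya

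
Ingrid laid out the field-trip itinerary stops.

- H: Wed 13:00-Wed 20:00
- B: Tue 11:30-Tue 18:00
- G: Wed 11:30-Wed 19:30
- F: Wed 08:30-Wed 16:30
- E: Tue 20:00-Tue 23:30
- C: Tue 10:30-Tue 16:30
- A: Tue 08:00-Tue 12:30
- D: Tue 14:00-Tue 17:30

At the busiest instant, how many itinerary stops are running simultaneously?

Sweep the timeline, counting +1 at each start and −1 at each end (ends before starts at a tie):
Tue 08:00 start A → 1
Tue 10:30 start C → 2
Tue 11:30 start B → 3
Tue 12:30 end A → 2
Tue 14:00 start D → 3
Tue 16:30 end C → 2
Tue 17:30 end D → 1
Tue 18:00 end B → 0
Tue 20:00 start E → 1
Tue 23:30 end E → 0
Wed 08:30 start F → 1
Wed 11:30 start G → 2
Wed 13:00 start H → 3
Wed 16:30 end F → 2
Wed 19:30 end G → 1
Wed 20:00 end H → 0
Peak is 3, at Tue 11:30 (A, B, C).

3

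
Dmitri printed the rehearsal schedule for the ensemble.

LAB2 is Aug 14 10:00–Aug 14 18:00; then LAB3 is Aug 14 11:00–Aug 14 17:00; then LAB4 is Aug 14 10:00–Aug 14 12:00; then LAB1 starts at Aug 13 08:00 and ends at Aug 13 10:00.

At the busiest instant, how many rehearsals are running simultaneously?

Sweep the timeline, counting +1 at each start and −1 at each end (ends before starts at a tie):
Aug 13 08:00 start LAB1 → 1
Aug 13 10:00 end LAB1 → 0
Aug 14 10:00 start LAB2 → 1
Aug 14 10:00 start LAB4 → 2
Aug 14 11:00 start LAB3 → 3
Aug 14 12:00 end LAB4 → 2
Aug 14 17:00 end LAB3 → 1
Aug 14 18:00 end LAB2 → 0
Peak is 3, at Aug 14 11:00 (LAB2, LAB3, LAB4).

3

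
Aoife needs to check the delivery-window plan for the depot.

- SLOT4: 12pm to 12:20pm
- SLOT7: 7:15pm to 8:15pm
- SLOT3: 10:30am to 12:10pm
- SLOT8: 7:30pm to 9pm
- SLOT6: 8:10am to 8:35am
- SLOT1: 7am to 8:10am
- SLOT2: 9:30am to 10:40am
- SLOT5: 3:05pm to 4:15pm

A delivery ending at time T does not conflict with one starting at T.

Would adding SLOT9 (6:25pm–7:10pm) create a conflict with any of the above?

SLOT1: ends 8:10am at or before SLOT9 starts 6:25pm → clear.
SLOT6: ends 8:35am at or before SLOT9 starts 6:25pm → clear.
SLOT2: ends 10:40am at or before SLOT9 starts 6:25pm → clear.
SLOT3: ends 12:10pm at or before SLOT9 starts 6:25pm → clear.
SLOT4: ends 12:20pm at or before SLOT9 starts 6:25pm → clear.
SLOT5: ends 4:15pm at or before SLOT9 starts 6:25pm → clear.
SLOT7: starts 7:15pm at or after SLOT9 ends 7:10pm → clear.
SLOT8: starts 7:30pm at or after SLOT9 ends 7:10pm → clear.

No — it doesn't clash with anything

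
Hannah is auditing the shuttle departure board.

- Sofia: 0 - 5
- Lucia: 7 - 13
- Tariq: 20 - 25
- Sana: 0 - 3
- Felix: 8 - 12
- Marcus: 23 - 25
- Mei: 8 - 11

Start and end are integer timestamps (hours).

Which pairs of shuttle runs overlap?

Felix & Lucia, Felix & Mei, Lucia & Mei, Marcus & Tariq, Sana & Sofia

Check each pair: they overlap iff neither finishes before the other starts.
Sorted by start: Sana, Sofia, Lucia, Felix, Mei, Tariq, Marcus.
Sofia starts before Sana ends → Sana and Sofia overlap.
Lucia starts after Sana ends — done with Sana.
Lucia starts after Sofia ends — done with Sofia.
Felix starts before Lucia ends → Lucia and Felix overlap.
Mei starts before Lucia ends → Lucia and Mei overlap.
Tariq starts after Lucia ends — done with Lucia.
Mei starts before Felix ends → Felix and Mei overlap.
Tariq starts after Felix ends — done with Felix.
Tariq starts after Mei ends — done with Mei.
Marcus starts before Tariq ends → Tariq and Marcus overlap.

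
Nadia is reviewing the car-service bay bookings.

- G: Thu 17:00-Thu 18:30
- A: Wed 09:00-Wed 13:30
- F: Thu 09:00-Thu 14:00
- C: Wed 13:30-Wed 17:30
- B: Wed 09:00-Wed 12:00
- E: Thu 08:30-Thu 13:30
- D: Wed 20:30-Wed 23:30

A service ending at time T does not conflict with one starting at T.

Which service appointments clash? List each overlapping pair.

Sorted by start: A, B, C, D, E, F, G.
B starts before A ends → A and B overlap.
C starts exactly when A ends (back-to-back, no overlap); A is clear from here.
C starts after B ends; B is clear from here.
D starts after C ends; C is clear from here.
E starts after D ends; D is clear from here.
F starts before E ends → E and F overlap.
G starts after E ends.
G starts after F ends.

A & B, E & F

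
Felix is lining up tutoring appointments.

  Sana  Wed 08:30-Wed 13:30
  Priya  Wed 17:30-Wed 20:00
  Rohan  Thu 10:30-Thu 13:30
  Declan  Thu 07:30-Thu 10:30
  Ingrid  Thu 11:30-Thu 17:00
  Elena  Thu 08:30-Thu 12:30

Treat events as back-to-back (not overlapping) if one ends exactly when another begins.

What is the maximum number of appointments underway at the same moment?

3

Sweep the timeline, counting +1 at each start and −1 at each end (ends before starts at a tie):
Wed 08:30 start Sana → 1
Wed 13:30 end Sana → 0
Wed 17:30 start Priya → 1
Wed 20:00 end Priya → 0
Thu 07:30 start Declan → 1
Thu 08:30 start Elena → 2
Thu 10:30 end Declan → 1
Thu 10:30 start Rohan → 2
Thu 11:30 start Ingrid → 3
Thu 12:30 end Elena → 2
Thu 13:30 end Rohan → 1
Thu 17:00 end Ingrid → 0
Peak is 3, at Thu 11:30 (Elena, Ingrid, Rohan).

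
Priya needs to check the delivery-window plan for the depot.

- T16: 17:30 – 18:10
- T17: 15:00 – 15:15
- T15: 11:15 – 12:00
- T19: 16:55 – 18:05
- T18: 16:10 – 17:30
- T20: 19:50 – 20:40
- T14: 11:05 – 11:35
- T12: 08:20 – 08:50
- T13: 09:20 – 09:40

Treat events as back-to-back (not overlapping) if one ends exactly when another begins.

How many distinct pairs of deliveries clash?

3

Sorted by start: T12, T13, T14, T15, T17, T18, T19, T16, T20.
T13 starts after T12 ends, so nothing later overlaps T12 either.
T14 starts after T13 ends, so nothing later overlaps T13 either.
T15 starts before T14 ends → T14 and T15 overlap.
T17 starts after T14 ends, so nothing later overlaps T14 either.
T17 starts after T15 ends, so nothing later overlaps T15 either.
T18 starts after T17 ends, so nothing later overlaps T17 either.
T19 starts before T18 ends → T18 and T19 overlap.
T16 starts exactly when T18 ends (back-to-back, no overlap), so nothing later overlaps T18 either.
T16 starts before T19 ends → T19 and T16 overlap.
T20 starts after T19 ends.
T20 starts after T16 ends.
Overlapping pairs: T14 & T15, T16 & T19, T18 & T19 — 3 in total.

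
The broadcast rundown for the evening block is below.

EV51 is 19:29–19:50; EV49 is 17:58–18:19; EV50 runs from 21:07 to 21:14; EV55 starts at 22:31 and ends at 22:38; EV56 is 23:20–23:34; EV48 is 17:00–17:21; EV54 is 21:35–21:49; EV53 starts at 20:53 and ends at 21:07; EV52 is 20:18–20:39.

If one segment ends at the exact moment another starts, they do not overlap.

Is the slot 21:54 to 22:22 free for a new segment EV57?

Yes — the slot is free

EV48: ends 17:21 at or before EV57 starts 21:54 → clear.
EV49: ends 18:19 at or before EV57 starts 21:54 → clear.
EV51: ends 19:50 at or before EV57 starts 21:54 → clear.
EV52: ends 20:39 at or before EV57 starts 21:54 → clear.
EV53: ends 21:07 at or before EV57 starts 21:54 → clear.
EV50: ends 21:14 at or before EV57 starts 21:54 → clear.
EV54: ends 21:49 at or before EV57 starts 21:54 → clear.
EV55: starts 22:31 at or after EV57 ends 22:22 → clear.
EV56: starts 23:20 at or after EV57 ends 22:22 → clear.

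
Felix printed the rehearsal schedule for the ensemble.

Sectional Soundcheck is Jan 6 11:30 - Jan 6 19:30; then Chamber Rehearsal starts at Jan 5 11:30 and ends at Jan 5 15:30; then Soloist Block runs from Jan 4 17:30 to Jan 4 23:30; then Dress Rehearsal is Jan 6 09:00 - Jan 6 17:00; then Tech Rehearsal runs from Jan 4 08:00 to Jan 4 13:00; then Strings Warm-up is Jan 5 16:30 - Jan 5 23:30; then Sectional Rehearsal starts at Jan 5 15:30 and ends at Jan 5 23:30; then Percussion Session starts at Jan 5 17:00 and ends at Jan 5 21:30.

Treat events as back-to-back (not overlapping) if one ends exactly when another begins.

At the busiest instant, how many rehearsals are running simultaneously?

3

Walk through starts and ends in time order (an end at T is processed before a start at T):
Jan 4 08:00 start Tech Rehearsal → 1
Jan 4 13:00 end Tech Rehearsal → 0
Jan 4 17:30 start Soloist Block → 1
Jan 4 23:30 end Soloist Block → 0
Jan 5 11:30 start Chamber Rehearsal → 1
Jan 5 15:30 end Chamber Rehearsal → 0
Jan 5 15:30 start Sectional Rehearsal → 1
Jan 5 16:30 start Strings Warm-up → 2
Jan 5 17:00 start Percussion Session → 3
Jan 5 21:30 end Percussion Session → 2
Jan 5 23:30 end Sectional Rehearsal → 1
Jan 5 23:30 end Strings Warm-up → 0
Jan 6 09:00 start Dress Rehearsal → 1
Jan 6 11:30 start Sectional Soundcheck → 2
Jan 6 17:00 end Dress Rehearsal → 1
Jan 6 19:30 end Sectional Soundcheck → 0
Peak is 3, at Jan 5 17:00 (Percussion Session, Sectional Rehearsal, Strings Warm-up).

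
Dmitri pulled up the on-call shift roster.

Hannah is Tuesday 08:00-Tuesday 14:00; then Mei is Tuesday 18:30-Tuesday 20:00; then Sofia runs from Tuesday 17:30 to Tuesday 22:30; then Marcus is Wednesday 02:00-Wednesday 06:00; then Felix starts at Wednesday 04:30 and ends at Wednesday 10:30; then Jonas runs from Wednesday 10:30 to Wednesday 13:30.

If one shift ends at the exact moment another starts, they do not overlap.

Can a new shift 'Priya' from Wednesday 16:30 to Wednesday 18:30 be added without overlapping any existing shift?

Hannah: ends Tuesday 14:00 at or before Priya starts Wednesday 16:30 → clear.
Sofia: ends Tuesday 22:30 at or before Priya starts Wednesday 16:30 → clear.
Mei: ends Tuesday 20:00 at or before Priya starts Wednesday 16:30 → clear.
Marcus: ends Wednesday 06:00 at or before Priya starts Wednesday 16:30 → clear.
Felix: ends Wednesday 10:30 at or before Priya starts Wednesday 16:30 → clear.
Jonas: ends Wednesday 13:30 at or before Priya starts Wednesday 16:30 → clear.

Yes — the slot is free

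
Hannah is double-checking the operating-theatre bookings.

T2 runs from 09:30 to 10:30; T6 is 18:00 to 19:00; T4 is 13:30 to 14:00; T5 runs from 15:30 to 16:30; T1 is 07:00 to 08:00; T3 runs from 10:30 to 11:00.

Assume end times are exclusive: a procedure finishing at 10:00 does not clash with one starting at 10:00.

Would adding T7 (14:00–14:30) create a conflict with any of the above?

No — it doesn't clash with anything

T1: ends 08:00 at or before T7 starts 14:00 → clear.
T2: ends 10:30 at or before T7 starts 14:00 → clear.
T3: ends 11:00 at or before T7 starts 14:00 → clear.
T4: ends 14:00 at or before T7 starts 14:00 → clear.
T5: starts 15:30 at or after T7 ends 14:30 → clear.
T6: starts 18:00 at or after T7 ends 14:30 → clear.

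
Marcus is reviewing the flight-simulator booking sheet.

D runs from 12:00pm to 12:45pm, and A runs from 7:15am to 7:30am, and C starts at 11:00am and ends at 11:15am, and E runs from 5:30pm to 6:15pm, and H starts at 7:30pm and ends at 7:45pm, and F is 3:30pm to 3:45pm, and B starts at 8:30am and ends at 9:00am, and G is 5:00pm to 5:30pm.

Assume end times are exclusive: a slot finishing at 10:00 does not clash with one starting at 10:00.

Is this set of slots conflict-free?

Yes

Two intervals overlap when each starts before the other ends.
Sorted by start: A, B, C, D, F, G, E, H.
B starts after A ends — done with A.
C starts after B ends — done with B.
D starts after C ends — done with C.
F starts after D ends — done with D.
G starts after F ends — done with F.
E starts exactly when G ends (back-to-back, no overlap) — done with G.
H starts after E ends.
Every pair is clear; the schedule has no overlaps.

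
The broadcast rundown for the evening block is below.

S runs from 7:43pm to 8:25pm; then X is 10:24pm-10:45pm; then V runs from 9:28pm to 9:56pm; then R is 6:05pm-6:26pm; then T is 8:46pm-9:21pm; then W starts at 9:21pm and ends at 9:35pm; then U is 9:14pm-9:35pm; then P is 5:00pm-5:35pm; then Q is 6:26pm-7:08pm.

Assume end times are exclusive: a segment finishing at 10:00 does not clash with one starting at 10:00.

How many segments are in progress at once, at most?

Sort all start/end points and keep a running count:
5:00pm start P → 1
5:35pm end P → 0
6:05pm start R → 1
6:26pm end R → 0
6:26pm start Q → 1
7:08pm end Q → 0
7:43pm start S → 1
8:25pm end S → 0
8:46pm start T → 1
9:14pm start U → 2
9:21pm end T → 1
9:21pm start W → 2
9:28pm start V → 3
9:35pm end U → 2
9:35pm end W → 1
9:56pm end V → 0
10:24pm start X → 1
10:45pm end X → 0
Peak is 3, at 9:28pm (U, V, W).

3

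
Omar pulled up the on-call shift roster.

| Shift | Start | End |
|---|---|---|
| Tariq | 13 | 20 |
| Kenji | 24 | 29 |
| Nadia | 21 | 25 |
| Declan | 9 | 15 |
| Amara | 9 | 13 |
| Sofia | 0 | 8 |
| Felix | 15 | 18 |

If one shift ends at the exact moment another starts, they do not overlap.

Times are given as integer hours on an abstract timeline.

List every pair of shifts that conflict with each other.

Amara & Declan, Declan & Tariq, Felix & Tariq, Kenji & Nadia

Two intervals overlap when each starts before the other ends.
Sorted by start: Sofia, Declan, Amara, Tariq, Felix, Nadia, Kenji.
Declan starts after Sofia ends — done with Sofia.
Amara starts before Declan ends → Declan and Amara overlap.
Tariq starts before Declan ends → Declan and Tariq overlap.
Felix starts exactly when Declan ends (back-to-back, no overlap) — done with Declan.
Tariq starts exactly when Amara ends (back-to-back, no overlap) — done with Amara.
Felix starts before Tariq ends → Tariq and Felix overlap.
Nadia starts after Tariq ends — done with Tariq.
Nadia starts after Felix ends — done with Felix.
Kenji starts before Nadia ends → Nadia and Kenji overlap.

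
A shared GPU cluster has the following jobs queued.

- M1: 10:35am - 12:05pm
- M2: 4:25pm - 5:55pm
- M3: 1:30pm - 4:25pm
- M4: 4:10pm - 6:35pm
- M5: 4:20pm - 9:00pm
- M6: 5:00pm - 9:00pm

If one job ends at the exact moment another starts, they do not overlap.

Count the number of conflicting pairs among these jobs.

8

Sorted by start: M1, M3, M4, M5, M2, M6.
M3 starts after M1 ends; M1 is clear from here.
M4 starts before M3 ends → M3 and M4 overlap.
M5 starts before M3 ends → M3 and M5 overlap.
M2 starts exactly when M3 ends (back-to-back, no overlap); M3 is clear from here.
M5 starts before M4 ends → M4 and M5 overlap.
M2 starts before M4 ends → M4 and M2 overlap.
M6 starts before M4 ends → M4 and M6 overlap.
M2 starts before M5 ends → M5 and M2 overlap.
M6 starts before M5 ends → M5 and M6 overlap.
M6 starts before M2 ends → M2 and M6 overlap.
Overlapping pairs: M2 & M4, M2 & M5, M2 & M6, M3 & M4, M3 & M5, M4 & M5, M4 & M6, M5 & M6 — 8 in total.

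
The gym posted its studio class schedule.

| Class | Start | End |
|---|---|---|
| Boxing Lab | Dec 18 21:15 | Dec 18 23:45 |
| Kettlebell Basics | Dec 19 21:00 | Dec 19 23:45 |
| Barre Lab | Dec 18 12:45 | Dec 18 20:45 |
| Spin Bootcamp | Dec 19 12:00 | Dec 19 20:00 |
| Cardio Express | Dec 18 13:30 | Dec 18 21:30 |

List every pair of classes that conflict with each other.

Sorted by start: Barre Lab, Cardio Express, Boxing Lab, Spin Bootcamp, Kettlebell Basics.
Cardio Express starts before Barre Lab ends → Barre Lab and Cardio Express overlap.
Boxing Lab starts after Barre Lab ends, so nothing later overlaps Barre Lab either.
Boxing Lab starts before Cardio Express ends → Cardio Express and Boxing Lab overlap.
Spin Bootcamp starts after Cardio Express ends, so nothing later overlaps Cardio Express either.
Spin Bootcamp starts after Boxing Lab ends, so nothing later overlaps Boxing Lab either.
Kettlebell Basics starts after Spin Bootcamp ends.

Barre Lab & Cardio Express, Boxing Lab & Cardio Express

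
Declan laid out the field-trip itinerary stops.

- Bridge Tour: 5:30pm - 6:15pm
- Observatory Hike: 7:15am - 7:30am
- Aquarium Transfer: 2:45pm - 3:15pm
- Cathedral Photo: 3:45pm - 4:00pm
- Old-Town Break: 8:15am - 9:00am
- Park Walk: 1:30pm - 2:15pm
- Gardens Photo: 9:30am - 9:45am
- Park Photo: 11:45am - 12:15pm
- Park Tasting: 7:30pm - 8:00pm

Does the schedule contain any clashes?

No

Sorted by start: Observatory Hike, Old-Town Break, Gardens Photo, Park Photo, Park Walk, Aquarium Transfer, Cathedral Photo, Bridge Tour, Park Tasting.
Old-Town Break starts after Observatory Hike ends, so nothing later overlaps Observatory Hike either.
Gardens Photo starts after Old-Town Break ends, so nothing later overlaps Old-Town Break either.
Park Photo starts after Gardens Photo ends, so nothing later overlaps Gardens Photo either.
Park Walk starts after Park Photo ends, so nothing later overlaps Park Photo either.
Aquarium Transfer starts after Park Walk ends, so nothing later overlaps Park Walk either.
Cathedral Photo starts after Aquarium Transfer ends, so nothing later overlaps Aquarium Transfer either.
Bridge Tour starts after Cathedral Photo ends, so nothing later overlaps Cathedral Photo either.
Park Tasting starts after Bridge Tour ends.
Every pair is clear; the schedule has no overlaps.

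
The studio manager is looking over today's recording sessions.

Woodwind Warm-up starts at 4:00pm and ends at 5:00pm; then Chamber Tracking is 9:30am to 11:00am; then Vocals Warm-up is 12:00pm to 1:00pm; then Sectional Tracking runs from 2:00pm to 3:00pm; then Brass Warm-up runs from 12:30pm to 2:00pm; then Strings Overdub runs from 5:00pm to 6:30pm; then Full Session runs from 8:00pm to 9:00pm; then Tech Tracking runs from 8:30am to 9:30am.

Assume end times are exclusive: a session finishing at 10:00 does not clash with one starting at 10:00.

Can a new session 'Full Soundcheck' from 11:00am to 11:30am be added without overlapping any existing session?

Tech Tracking: ends 9:30am at or before Full Soundcheck starts 11:00am → clear.
Chamber Tracking: ends 11:00am at or before Full Soundcheck starts 11:00am → clear.
Vocals Warm-up: starts 12:00pm at or after Full Soundcheck ends 11:30am → clear.
Brass Warm-up: starts 12:30pm at or after Full Soundcheck ends 11:30am → clear.
Sectional Tracking: starts 2:00pm at or after Full Soundcheck ends 11:30am → clear.
Woodwind Warm-up: starts 4:00pm at or after Full Soundcheck ends 11:30am → clear.
Strings Overdub: starts 5:00pm at or after Full Soundcheck ends 11:30am → clear.
Full Session: starts 8:00pm at or after Full Soundcheck ends 11:30am → clear.

Yes — the slot is free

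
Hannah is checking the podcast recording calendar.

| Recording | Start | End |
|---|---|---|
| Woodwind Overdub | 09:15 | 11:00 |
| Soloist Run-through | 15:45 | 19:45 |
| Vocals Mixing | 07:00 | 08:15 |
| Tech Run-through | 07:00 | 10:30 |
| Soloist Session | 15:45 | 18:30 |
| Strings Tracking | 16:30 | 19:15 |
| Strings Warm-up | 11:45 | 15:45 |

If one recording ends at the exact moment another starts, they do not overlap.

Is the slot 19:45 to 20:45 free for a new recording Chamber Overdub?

Yes — the slot is free

Tech Run-through: ends 10:30 at or before Chamber Overdub starts 19:45 → clear.
Vocals Mixing: ends 08:15 at or before Chamber Overdub starts 19:45 → clear.
Woodwind Overdub: ends 11:00 at or before Chamber Overdub starts 19:45 → clear.
Strings Warm-up: ends 15:45 at or before Chamber Overdub starts 19:45 → clear.
Soloist Session: ends 18:30 at or before Chamber Overdub starts 19:45 → clear.
Soloist Run-through: ends 19:45 at or before Chamber Overdub starts 19:45 → clear.
Strings Tracking: ends 19:15 at or before Chamber Overdub starts 19:45 → clear.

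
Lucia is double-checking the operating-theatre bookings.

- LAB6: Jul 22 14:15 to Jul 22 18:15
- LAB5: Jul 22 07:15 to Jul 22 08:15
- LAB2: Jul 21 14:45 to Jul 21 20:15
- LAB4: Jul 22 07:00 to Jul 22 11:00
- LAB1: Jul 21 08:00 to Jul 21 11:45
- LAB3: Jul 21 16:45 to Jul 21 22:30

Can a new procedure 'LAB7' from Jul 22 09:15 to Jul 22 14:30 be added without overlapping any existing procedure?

LAB1: ends Jul 21 11:45 at or before LAB7 starts Jul 22 09:15 → clear.
LAB2: ends Jul 21 20:15 at or before LAB7 starts Jul 22 09:15 → clear.
LAB3: ends Jul 21 22:30 at or before LAB7 starts Jul 22 09:15 → clear.
LAB4: starts Jul 22 07:00 before LAB7 ends Jul 22 14:30, and ends Jul 22 11:00 after LAB7 starts Jul 22 09:15 → overlap.
LAB5: ends Jul 22 08:15 at or before LAB7 starts Jul 22 09:15 → clear.
LAB6: starts Jul 22 14:15 before LAB7 ends Jul 22 14:30, and ends Jul 22 18:15 after LAB7 starts Jul 22 09:15 → overlap.
LAB7 overlaps LAB4, LAB6.

No — it overlaps LAB4, LAB6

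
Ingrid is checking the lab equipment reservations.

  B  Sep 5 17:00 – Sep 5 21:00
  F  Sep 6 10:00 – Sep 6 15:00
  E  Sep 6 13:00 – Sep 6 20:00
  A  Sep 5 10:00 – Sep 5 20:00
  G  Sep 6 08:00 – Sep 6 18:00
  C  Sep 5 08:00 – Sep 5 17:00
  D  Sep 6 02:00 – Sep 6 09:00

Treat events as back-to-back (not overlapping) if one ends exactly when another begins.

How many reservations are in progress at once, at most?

Sweep the timeline, counting +1 at each start and −1 at each end (ends before starts at a tie):
Sep 5 08:00 start C → 1
Sep 5 10:00 start A → 2
Sep 5 17:00 end C → 1
Sep 5 17:00 start B → 2
Sep 5 20:00 end A → 1
Sep 5 21:00 end B → 0
Sep 6 02:00 start D → 1
Sep 6 08:00 start G → 2
Sep 6 09:00 end D → 1
Sep 6 10:00 start F → 2
Sep 6 13:00 start E → 3
Sep 6 15:00 end F → 2
Sep 6 18:00 end G → 1
Sep 6 20:00 end E → 0
Peak is 3, at Sep 6 13:00 (E, F, G).

3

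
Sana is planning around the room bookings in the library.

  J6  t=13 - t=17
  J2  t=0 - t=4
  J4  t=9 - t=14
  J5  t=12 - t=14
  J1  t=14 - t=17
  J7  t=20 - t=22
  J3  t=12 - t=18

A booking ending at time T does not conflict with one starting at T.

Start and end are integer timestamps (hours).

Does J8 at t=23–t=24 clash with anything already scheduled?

J2: ends t=4 at or before J8 starts t=23 → clear.
J4: ends t=14 at or before J8 starts t=23 → clear.
J3: ends t=18 at or before J8 starts t=23 → clear.
J5: ends t=14 at or before J8 starts t=23 → clear.
J6: ends t=17 at or before J8 starts t=23 → clear.
J1: ends t=17 at or before J8 starts t=23 → clear.
J7: ends t=22 at or before J8 starts t=23 → clear.

No — it doesn't clash with anything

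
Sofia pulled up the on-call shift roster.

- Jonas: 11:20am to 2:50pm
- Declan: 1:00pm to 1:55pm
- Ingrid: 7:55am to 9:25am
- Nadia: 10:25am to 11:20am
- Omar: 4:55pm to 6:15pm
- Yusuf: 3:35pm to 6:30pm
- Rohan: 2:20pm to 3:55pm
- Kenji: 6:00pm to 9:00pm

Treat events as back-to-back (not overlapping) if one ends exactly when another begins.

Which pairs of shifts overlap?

Declan & Jonas, Jonas & Rohan, Kenji & Omar, Kenji & Yusuf, Omar & Yusuf, Rohan & Yusuf

Sorted by start: Ingrid, Nadia, Jonas, Declan, Rohan, Yusuf, Omar, Kenji.
Nadia starts after Ingrid ends, so Ingrid has no further overlaps.
Jonas starts exactly when Nadia ends (back-to-back, no overlap), so Nadia has no further overlaps.
Declan starts before Jonas ends → Jonas and Declan overlap.
Rohan starts before Jonas ends → Jonas and Rohan overlap.
Yusuf starts after Jonas ends, so Jonas has no further overlaps.
Rohan starts after Declan ends, so Declan has no further overlaps.
Yusuf starts before Rohan ends → Rohan and Yusuf overlap.
Omar starts after Rohan ends, so Rohan has no further overlaps.
Omar starts before Yusuf ends → Yusuf and Omar overlap.
Kenji starts before Yusuf ends → Yusuf and Kenji overlap.
Kenji starts before Omar ends → Omar and Kenji overlap.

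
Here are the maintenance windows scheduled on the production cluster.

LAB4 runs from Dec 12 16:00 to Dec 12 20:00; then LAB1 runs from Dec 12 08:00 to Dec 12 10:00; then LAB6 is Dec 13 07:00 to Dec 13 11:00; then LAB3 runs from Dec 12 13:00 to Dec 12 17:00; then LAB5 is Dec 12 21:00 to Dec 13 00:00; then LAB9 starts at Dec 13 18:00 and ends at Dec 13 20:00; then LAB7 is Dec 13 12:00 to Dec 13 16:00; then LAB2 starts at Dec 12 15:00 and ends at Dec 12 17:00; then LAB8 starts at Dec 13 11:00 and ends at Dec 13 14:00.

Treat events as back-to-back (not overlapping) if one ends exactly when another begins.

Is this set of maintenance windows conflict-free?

No

Two intervals overlap when each starts before the other ends.
Sorted by start: LAB1, LAB3, LAB2, LAB4, LAB5, LAB6, LAB8, LAB7, LAB9.
LAB3 starts after LAB1 ends; LAB1 is clear from here.
LAB2 starts before LAB3 ends → LAB3 and LAB2 overlap.
That's a conflict, so the schedule is not conflict-free.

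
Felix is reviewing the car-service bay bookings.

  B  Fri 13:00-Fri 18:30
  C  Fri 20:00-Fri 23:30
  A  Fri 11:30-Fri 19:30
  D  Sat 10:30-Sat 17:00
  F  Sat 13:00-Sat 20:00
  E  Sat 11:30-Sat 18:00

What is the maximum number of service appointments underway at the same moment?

3

Walk through starts and ends in time order (an end at T is processed before a start at T):
Fri 11:30 start A → 1
Fri 13:00 start B → 2
Fri 18:30 end B → 1
Fri 19:30 end A → 0
Fri 20:00 start C → 1
Fri 23:30 end C → 0
Sat 10:30 start D → 1
Sat 11:30 start E → 2
Sat 13:00 start F → 3
Sat 17:00 end D → 2
Sat 18:00 end E → 1
Sat 20:00 end F → 0
Peak is 3, at Sat 13:00 (D, E, F).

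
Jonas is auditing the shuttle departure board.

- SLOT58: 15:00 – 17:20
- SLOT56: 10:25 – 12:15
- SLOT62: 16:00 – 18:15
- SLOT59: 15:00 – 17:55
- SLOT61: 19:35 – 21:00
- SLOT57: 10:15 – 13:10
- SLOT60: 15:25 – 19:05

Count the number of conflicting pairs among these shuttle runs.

Check each pair: they overlap iff neither finishes before the other starts.
Sorted by start: SLOT57, SLOT56, SLOT58, SLOT59, SLOT60, SLOT62, SLOT61.
SLOT56 starts before SLOT57 ends → SLOT57 and SLOT56 overlap.
SLOT58 starts after SLOT57 ends; SLOT57 is clear from here.
SLOT58 starts after SLOT56 ends; SLOT56 is clear from here.
SLOT59 starts before SLOT58 ends → SLOT58 and SLOT59 overlap.
SLOT60 starts before SLOT58 ends → SLOT58 and SLOT60 overlap.
SLOT62 starts before SLOT58 ends → SLOT58 and SLOT62 overlap.
SLOT61 starts after SLOT58 ends.
SLOT60 starts before SLOT59 ends → SLOT59 and SLOT60 overlap.
SLOT62 starts before SLOT59 ends → SLOT59 and SLOT62 overlap.
SLOT61 starts after SLOT59 ends.
SLOT62 starts before SLOT60 ends → SLOT60 and SLOT62 overlap.
SLOT61 starts after SLOT60 ends.
SLOT61 starts after SLOT62 ends.
Overlapping pairs: SLOT56 & SLOT57, SLOT58 & SLOT59, SLOT58 & SLOT60, SLOT58 & SLOT62, SLOT59 & SLOT60, SLOT59 & SLOT62, SLOT60 & SLOT62 — 7 in total.

7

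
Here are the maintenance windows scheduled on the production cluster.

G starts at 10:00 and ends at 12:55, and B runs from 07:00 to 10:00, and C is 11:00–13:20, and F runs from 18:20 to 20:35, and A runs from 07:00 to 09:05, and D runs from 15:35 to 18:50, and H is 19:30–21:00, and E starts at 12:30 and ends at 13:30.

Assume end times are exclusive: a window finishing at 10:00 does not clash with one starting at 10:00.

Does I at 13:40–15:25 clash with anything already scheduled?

A: ends 09:05 at or before I starts 13:40 → clear.
B: ends 10:00 at or before I starts 13:40 → clear.
G: ends 12:55 at or before I starts 13:40 → clear.
C: ends 13:20 at or before I starts 13:40 → clear.
E: ends 13:30 at or before I starts 13:40 → clear.
D: starts 15:35 at or after I ends 15:25 → clear.
F: starts 18:20 at or after I ends 15:25 → clear.
H: starts 19:30 at or after I ends 15:25 → clear.

No — it doesn't clash with anything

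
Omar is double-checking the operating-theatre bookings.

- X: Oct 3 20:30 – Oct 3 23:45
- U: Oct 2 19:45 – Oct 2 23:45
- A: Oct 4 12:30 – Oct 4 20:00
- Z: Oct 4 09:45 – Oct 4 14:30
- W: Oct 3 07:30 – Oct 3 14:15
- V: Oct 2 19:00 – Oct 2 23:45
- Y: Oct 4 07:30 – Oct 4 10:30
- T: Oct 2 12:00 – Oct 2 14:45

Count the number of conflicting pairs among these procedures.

Sorted by start: T, V, U, W, X, Y, Z, A.
V starts after T ends — done with T.
U starts before V ends → V and U overlap.
W starts after V ends — done with V.
W starts after U ends — done with U.
X starts after W ends — done with W.
Y starts after X ends — done with X.
Z starts before Y ends → Y and Z overlap.
A starts after Y ends.
A starts before Z ends → Z and A overlap.
Overlapping pairs: A & Z, U & V, Y & Z — 3 in total.

3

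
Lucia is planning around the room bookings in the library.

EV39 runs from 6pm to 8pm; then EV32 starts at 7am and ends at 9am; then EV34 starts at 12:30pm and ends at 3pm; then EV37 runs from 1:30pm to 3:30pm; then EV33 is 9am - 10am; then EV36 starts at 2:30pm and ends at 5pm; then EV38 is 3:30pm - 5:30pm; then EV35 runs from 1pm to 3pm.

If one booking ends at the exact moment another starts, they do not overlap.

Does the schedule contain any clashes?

Sorted by start: EV32, EV33, EV34, EV35, EV37, EV36, EV38, EV39.
EV33 starts exactly when EV32 ends (back-to-back, no overlap), so nothing later overlaps EV32 either.
EV34 starts after EV33 ends, so nothing later overlaps EV33 either.
EV35 starts before EV34 ends → EV34 and EV35 overlap.
That's a conflict, so the schedule is not conflict-free.

Yes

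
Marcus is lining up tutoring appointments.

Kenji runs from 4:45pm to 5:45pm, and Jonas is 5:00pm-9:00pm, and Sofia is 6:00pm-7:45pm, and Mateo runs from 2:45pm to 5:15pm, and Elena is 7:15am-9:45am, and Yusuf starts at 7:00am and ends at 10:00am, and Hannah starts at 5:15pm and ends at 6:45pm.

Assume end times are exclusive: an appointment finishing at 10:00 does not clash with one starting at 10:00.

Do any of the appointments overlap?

Two intervals overlap when each starts before the other ends.
Sorted by start: Yusuf, Elena, Mateo, Kenji, Jonas, Hannah, Sofia.
Elena starts before Yusuf ends → Yusuf and Elena overlap.
That's a conflict, so the schedule is not conflict-free.

Yes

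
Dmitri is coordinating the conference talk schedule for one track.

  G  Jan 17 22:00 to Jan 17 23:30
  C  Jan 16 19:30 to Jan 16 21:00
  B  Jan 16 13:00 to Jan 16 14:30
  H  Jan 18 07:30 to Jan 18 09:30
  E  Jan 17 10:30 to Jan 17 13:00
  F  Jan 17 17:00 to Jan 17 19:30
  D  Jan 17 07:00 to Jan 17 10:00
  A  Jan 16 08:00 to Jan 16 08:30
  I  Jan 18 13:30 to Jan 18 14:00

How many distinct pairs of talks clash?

Check each pair: they overlap iff neither finishes before the other starts.
Sorted by start: A, B, C, D, E, F, G, H, I.
B starts after A ends, so A has no further overlaps.
C starts after B ends, so B has no further overlaps.
D starts after C ends, so C has no further overlaps.
E starts after D ends, so D has no further overlaps.
F starts after E ends, so E has no further overlaps.
G starts after F ends, so F has no further overlaps.
H starts after G ends, so G has no further overlaps.
I starts after H ends.
No pair overlaps.

0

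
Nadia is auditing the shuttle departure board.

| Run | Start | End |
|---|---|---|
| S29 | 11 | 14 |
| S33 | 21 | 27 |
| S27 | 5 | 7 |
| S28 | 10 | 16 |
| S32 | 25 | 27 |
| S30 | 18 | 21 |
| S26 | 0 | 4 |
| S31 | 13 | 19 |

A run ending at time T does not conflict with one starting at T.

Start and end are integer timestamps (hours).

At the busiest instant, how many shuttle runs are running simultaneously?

3

Walk through starts and ends in time order (an end at T is processed before a start at T):
0 start S26 → 1
4 end S26 → 0
5 start S27 → 1
7 end S27 → 0
10 start S28 → 1
11 start S29 → 2
13 start S31 → 3
14 end S29 → 2
16 end S28 → 1
18 start S30 → 2
19 end S31 → 1
21 end S30 → 0
21 start S33 → 1
25 start S32 → 2
27 end S32 → 1
27 end S33 → 0
Peak is 3, at 13 (S28, S29, S31).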